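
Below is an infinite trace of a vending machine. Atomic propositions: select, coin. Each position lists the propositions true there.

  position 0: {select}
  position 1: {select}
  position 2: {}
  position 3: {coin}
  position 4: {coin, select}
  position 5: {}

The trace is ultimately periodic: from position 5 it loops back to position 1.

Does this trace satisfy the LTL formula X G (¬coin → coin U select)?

The position after 0 is 1; G (¬coin → coin U select) is false there.

Does not hold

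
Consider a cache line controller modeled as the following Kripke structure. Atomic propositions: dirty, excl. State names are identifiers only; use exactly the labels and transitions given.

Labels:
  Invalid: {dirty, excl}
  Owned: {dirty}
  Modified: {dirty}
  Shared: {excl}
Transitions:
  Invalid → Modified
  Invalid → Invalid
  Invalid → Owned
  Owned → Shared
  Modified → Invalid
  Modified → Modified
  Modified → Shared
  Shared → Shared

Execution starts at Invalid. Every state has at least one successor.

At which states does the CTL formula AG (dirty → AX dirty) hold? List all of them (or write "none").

States satisfying dirty → AX dirty: {Invalid, Shared}.
States satisfying AG (dirty → AX dirty): {Shared}.

{Shared}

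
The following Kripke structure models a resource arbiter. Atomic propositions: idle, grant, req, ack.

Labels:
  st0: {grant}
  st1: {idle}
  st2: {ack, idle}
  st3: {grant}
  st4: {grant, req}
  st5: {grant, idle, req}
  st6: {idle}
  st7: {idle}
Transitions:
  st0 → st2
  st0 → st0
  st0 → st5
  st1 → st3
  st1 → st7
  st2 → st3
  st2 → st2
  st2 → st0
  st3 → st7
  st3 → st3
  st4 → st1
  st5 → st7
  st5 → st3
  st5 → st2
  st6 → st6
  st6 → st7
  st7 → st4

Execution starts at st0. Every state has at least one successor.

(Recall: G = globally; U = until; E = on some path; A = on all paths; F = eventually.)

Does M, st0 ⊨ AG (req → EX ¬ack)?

Holds

States satisfying req → EX ¬ack: {st0, st1, st2, st3, st4, st5, st6, st7}.
States satisfying AG (req → EX ¬ack): {st0, st1, st2, st3, st4, st5, st6, st7}.
Every state reachable from st0 satisfies req → EX ¬ack.
st0 ∈ Sat(AG (req → EX ¬ack)).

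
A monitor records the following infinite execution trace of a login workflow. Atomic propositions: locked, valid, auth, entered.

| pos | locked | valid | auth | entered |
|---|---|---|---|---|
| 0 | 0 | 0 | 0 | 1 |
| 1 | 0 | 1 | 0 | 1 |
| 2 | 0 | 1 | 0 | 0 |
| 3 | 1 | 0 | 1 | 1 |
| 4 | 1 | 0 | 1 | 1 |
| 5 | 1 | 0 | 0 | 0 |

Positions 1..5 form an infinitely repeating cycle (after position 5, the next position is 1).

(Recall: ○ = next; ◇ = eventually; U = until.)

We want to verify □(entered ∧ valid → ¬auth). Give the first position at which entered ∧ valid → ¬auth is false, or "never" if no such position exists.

never

entered ∧ valid → ¬auth holds at every position 0..5, and those are all the positions the trace ever visits, so the invariant □(entered ∧ valid → ¬auth) is never violated.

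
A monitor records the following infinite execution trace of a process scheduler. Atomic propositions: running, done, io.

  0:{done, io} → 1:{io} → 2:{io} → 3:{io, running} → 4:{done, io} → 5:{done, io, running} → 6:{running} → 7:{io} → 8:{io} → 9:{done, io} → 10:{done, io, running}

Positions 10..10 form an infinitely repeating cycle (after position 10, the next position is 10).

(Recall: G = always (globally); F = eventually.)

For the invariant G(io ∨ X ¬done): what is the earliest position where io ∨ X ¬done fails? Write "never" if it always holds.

io ∨ X ¬done holds at every position 0..10, and those are all the positions the trace ever visits, so the invariant G(io ∨ X ¬done) is never violated.

never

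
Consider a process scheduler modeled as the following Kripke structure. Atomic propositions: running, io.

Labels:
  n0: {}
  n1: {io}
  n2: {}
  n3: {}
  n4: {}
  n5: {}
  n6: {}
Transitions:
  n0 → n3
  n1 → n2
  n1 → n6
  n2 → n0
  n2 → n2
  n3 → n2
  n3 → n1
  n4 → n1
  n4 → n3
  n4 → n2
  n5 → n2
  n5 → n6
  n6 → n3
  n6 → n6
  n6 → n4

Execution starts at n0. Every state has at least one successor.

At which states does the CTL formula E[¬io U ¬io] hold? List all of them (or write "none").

{n0, n2, n3, n4, n5, n6}

States satisfying ¬io: {n0, n2, n3, n4, n5, n6}.
States satisfying E[¬io U ¬io]: {n0, n2, n3, n4, n5, n6}.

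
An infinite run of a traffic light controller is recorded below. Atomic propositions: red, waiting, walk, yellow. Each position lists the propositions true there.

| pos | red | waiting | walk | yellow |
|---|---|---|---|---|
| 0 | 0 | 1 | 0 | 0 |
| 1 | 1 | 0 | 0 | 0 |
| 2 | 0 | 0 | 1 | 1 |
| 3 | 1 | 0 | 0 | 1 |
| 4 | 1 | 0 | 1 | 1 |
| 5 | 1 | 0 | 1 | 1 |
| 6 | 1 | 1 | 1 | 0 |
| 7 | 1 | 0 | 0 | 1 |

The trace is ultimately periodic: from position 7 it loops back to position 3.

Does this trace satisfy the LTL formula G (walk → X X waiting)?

walk → X X waiting must hold at every position from 0 onward. It fails at position 2, so G (walk → X X waiting) is false.
Positions where walk holds: 2, 4, 5, 6.
Check X X waiting at each: 2→fails, 4→ok, 5→fails, 6→fails.

No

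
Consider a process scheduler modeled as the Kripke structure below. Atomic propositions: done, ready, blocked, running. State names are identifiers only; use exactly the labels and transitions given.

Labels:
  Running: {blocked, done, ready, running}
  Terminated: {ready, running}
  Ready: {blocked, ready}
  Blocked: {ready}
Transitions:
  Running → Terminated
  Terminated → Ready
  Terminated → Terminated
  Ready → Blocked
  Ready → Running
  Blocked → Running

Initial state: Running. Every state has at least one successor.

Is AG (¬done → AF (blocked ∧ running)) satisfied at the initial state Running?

States satisfying ¬done → AF (blocked ∧ running): {Running, Ready, Blocked}.
States satisfying AG (¬done → AF (blocked ∧ running)): ∅.
Terminated is reachable from Running and violates ¬done → AF (blocked ∧ running), so AG fails at Running.
Running ∉ Sat(AG (¬done → AF (blocked ∧ running))).

No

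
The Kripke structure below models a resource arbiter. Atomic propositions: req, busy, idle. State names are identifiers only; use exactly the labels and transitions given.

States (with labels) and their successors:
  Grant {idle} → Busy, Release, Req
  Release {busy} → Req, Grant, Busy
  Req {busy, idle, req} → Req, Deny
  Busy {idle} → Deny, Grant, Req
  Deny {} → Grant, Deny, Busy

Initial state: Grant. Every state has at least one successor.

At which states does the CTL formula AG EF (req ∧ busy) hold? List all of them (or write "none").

States satisfying EF (req ∧ busy): {Grant, Release, Req, Busy, Deny}.
States satisfying AG EF (req ∧ busy): {Grant, Release, Req, Busy, Deny}.

{Grant, Release, Req, Busy, Deny}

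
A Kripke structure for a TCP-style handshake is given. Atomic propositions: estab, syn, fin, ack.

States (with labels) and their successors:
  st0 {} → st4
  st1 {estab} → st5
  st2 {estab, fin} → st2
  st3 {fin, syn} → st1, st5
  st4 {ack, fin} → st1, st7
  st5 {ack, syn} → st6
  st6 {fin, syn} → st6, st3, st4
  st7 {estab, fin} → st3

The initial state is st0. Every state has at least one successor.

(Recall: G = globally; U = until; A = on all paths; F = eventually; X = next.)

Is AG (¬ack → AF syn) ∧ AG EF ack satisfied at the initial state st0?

States satisfying ¬ack → AF syn: {st0, st1, st3, st4, st5, st6, st7}.
States satisfying AG (¬ack → AF syn): {st0, st1, st3, st4, st5, st6, st7}.
States satisfying EF ack: {st0, st1, st3, st4, st5, st6, st7}.
States satisfying AG EF ack: {st0, st1, st3, st4, st5, st6, st7}.
States satisfying AG (¬ack → AF syn) ∧ AG EF ack: {st0, st1, st3, st4, st5, st6, st7}.
st0 ∈ Sat(AG (¬ack → AF syn) ∧ AG EF ack).

Holds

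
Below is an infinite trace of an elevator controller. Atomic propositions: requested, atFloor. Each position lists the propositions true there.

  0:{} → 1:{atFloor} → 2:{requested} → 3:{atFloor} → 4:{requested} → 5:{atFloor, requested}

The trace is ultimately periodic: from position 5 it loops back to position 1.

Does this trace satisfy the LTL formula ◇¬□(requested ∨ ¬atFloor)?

Satisfied

¬□(requested ∨ ¬atFloor) holds at position 0, which is reachable from 0, so ◇¬□(requested ∨ ¬atFloor) holds.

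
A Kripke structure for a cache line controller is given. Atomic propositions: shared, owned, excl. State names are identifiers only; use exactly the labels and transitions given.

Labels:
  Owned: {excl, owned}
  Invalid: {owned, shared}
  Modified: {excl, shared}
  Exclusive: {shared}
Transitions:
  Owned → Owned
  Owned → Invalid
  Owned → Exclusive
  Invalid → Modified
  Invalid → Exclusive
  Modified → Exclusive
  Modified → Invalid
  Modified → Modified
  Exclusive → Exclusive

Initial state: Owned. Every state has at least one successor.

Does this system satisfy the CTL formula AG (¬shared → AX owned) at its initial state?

States satisfying ¬shared → AX owned: {Invalid, Modified, Exclusive}.
States satisfying AG (¬shared → AX owned): {Invalid, Modified, Exclusive}.
Owned is reachable from Owned and violates ¬shared → AX owned, so AG fails at Owned.
Owned ∉ Sat(AG (¬shared → AX owned)).

Violated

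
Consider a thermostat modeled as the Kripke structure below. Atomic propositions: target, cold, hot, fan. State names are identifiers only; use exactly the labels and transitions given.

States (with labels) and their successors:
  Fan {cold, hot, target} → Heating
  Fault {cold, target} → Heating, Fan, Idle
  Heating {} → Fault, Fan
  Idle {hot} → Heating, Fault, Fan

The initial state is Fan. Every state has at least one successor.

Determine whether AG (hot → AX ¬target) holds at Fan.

Violated

States satisfying hot → AX ¬target: {Fan, Fault, Heating}.
States satisfying AG (hot → AX ¬target): ∅.
Idle is reachable from Fan and violates hot → AX ¬target, so AG fails at Fan.
Fan ∉ Sat(AG (hot → AX ¬target)).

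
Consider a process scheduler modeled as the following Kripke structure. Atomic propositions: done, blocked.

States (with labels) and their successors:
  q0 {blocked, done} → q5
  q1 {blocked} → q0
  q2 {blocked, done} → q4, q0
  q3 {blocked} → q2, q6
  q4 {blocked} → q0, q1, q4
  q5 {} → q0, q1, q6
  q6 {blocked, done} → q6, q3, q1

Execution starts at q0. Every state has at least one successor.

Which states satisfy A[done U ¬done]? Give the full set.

States satisfying done: {q0, q2, q6}.
States satisfying ¬done: {q1, q3, q4, q5}.
States satisfying A[done U ¬done]: {q0, q1, q2, q3, q4, q5}.

{q0, q1, q2, q3, q4, q5}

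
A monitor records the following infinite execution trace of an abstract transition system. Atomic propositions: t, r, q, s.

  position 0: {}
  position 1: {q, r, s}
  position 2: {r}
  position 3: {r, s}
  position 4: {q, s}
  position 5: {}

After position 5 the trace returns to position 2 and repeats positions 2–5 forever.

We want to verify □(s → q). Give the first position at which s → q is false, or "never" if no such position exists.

Check s → q at each position in order: 0 ✓, 1 ✓, 2 ✓.
At position 3 the labels are {r, s}, so s → q is false there. This is the first violation.

3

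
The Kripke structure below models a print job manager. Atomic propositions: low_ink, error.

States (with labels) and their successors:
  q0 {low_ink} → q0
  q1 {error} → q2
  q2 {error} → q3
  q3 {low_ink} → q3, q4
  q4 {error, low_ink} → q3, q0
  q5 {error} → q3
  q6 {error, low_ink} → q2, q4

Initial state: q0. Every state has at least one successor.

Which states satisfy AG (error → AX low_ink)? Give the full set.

{q0, q2, q3, q4, q5}

States satisfying error → AX low_ink: {q0, q2, q3, q4, q5}.
States satisfying AG (error → AX low_ink): {q0, q2, q3, q4, q5}.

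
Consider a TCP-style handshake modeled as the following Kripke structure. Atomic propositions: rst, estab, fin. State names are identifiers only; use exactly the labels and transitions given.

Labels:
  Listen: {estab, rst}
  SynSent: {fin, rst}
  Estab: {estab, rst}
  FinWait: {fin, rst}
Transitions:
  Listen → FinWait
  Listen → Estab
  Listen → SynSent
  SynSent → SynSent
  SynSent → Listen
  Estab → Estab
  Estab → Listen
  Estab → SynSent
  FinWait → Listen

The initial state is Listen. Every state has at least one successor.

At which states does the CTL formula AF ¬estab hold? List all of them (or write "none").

States satisfying ¬estab: {SynSent, FinWait}.
States satisfying AF ¬estab: {SynSent, FinWait}.

{SynSent, FinWait}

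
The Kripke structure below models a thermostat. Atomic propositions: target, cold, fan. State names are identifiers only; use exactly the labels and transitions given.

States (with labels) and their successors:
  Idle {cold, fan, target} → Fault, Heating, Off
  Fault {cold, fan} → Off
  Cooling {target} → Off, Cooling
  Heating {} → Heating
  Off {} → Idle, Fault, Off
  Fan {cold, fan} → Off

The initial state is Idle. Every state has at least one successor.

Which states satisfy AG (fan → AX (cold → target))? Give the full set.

{Heating}

States satisfying fan → AX (cold → target): {Fault, Cooling, Heating, Off, Fan}.
States satisfying AG (fan → AX (cold → target)): {Heating}.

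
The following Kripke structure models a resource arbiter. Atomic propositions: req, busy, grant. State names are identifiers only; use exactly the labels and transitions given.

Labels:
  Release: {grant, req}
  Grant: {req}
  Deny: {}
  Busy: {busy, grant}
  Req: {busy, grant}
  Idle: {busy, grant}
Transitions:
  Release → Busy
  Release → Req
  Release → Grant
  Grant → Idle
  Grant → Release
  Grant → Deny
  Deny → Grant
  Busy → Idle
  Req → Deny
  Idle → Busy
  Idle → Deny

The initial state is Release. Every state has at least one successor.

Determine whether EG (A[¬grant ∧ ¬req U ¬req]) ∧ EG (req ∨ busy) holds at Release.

Violated

States satisfying A[¬grant ∧ ¬req U ¬req]: {Deny, Busy, Req, Idle}.
States satisfying EG (A[¬grant ∧ ¬req U ¬req]): {Busy, Idle}.
States satisfying req ∨ busy: {Release, Grant, Busy, Req, Idle}.
States satisfying EG (req ∨ busy): {Release, Grant, Busy, Idle}.
States satisfying EG (A[¬grant ∧ ¬req U ¬req]) ∧ EG (req ∨ busy): {Busy, Idle}.
Release ∉ Sat(EG (A[¬grant ∧ ¬req U ¬req]) ∧ EG (req ∨ busy)).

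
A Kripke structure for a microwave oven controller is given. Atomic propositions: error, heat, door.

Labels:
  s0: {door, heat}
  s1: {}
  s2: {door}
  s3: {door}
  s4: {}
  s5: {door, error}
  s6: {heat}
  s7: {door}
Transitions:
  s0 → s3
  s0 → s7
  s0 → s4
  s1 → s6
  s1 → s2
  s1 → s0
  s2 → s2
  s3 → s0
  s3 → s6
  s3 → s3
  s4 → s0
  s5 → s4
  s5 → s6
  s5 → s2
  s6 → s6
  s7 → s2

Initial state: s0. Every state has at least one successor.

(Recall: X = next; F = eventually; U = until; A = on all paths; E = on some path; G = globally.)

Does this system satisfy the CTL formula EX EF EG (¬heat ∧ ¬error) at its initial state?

States satisfying EF EG (¬heat ∧ ¬error): {s0, s1, s2, s3, s4, s5, s7}.
States satisfying EX EF EG (¬heat ∧ ¬error): {s0, s1, s2, s3, s4, s5, s7}.
s0 ∈ Sat(EX EF EG (¬heat ∧ ¬error)).

Satisfied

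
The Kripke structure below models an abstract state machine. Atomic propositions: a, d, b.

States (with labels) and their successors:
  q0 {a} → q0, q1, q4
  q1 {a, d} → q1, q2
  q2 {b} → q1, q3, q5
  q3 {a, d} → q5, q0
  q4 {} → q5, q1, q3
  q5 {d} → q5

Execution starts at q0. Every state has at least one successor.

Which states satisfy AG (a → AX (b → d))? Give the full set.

States satisfying a → AX (b → d): {q0, q2, q3, q4, q5}.
States satisfying AG (a → AX (b → d)): {q5}.

{q5}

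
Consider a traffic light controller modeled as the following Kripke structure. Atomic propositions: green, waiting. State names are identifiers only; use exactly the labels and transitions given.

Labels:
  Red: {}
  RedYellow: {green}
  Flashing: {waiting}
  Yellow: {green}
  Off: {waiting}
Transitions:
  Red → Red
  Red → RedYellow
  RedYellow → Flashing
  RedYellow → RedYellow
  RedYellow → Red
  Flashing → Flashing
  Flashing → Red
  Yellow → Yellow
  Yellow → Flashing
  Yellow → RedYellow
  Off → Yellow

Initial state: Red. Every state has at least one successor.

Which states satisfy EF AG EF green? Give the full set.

States satisfying AG EF green: {Red, RedYellow, Flashing, Yellow, Off}.
States satisfying EF AG EF green: {Red, RedYellow, Flashing, Yellow, Off}.

{Red, RedYellow, Flashing, Yellow, Off}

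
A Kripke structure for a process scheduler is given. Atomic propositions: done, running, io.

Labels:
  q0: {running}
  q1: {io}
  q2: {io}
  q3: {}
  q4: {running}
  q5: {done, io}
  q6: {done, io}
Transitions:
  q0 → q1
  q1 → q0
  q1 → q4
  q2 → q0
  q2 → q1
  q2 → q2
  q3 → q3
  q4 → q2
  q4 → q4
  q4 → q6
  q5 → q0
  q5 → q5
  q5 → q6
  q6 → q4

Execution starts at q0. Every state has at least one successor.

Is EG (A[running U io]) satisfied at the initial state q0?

States satisfying A[running U io]: {q0, q1, q2, q5, q6}.
States satisfying EG (A[running U io]): {q0, q1, q2, q5}.
q0 ∈ Sat(EG (A[running U io])).

Holds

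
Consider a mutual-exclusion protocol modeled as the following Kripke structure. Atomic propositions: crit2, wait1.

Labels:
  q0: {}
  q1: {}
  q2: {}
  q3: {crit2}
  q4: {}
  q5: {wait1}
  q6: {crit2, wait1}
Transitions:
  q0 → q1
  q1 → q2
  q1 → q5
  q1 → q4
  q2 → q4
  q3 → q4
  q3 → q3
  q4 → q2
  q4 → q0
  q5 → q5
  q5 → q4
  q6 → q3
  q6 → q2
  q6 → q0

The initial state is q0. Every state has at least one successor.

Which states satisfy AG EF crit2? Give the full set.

none

States satisfying EF crit2: {q3, q6}.
States satisfying AG EF crit2: ∅.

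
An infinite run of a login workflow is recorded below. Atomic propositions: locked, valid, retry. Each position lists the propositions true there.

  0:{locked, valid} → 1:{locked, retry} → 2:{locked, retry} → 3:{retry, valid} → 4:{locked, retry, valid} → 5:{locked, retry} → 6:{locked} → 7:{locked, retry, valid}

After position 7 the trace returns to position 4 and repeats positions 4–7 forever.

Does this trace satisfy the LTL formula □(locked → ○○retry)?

locked → ○○retry must hold at every position from 0 onward. It fails at position 4, so □(locked → ○○retry) is false.
Positions where locked holds: 0, 1, 2, 4, 5, 6, 7.
Check ○○retry at each: 0→ok, 1→ok, 2→ok, 4→fails, 5→ok, 6→ok, 7→ok.

Does not hold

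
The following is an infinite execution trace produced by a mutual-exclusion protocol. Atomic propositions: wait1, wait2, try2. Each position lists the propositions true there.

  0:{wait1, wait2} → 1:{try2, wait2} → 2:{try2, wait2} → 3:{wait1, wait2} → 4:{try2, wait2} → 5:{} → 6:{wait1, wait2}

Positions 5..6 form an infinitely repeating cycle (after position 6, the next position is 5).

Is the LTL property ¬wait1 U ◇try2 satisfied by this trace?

Walking from position 0: ◇try2 first holds at position 0, and ¬wait1 holds at every earlier position along the way, so ¬wait1 U ◇try2 holds.

Yes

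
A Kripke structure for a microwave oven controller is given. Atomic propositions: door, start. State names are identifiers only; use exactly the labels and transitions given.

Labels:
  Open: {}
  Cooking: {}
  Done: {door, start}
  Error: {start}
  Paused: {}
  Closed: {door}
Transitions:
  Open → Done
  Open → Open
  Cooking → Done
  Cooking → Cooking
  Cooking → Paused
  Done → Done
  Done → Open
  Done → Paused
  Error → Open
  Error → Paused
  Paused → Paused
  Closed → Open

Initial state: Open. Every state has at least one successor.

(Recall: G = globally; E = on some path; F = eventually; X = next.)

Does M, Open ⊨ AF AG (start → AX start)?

States satisfying AG (start → AX start): {Paused}.
States satisfying AF AG (start → AX start): {Paused}.
There is a path from Open along which AG (start → AX start) never holds.
Open ∉ Sat(AF AG (start → AX start)).

Violated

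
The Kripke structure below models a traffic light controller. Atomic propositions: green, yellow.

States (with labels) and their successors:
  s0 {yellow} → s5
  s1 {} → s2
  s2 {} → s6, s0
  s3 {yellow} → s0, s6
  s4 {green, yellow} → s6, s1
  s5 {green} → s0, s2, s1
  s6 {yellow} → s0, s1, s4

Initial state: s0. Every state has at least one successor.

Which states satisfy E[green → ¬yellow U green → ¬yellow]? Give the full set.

{s0, s1, s2, s3, s5, s6}

States satisfying green → ¬yellow: {s0, s1, s2, s3, s5, s6}.
States satisfying E[green → ¬yellow U green → ¬yellow]: {s0, s1, s2, s3, s5, s6}.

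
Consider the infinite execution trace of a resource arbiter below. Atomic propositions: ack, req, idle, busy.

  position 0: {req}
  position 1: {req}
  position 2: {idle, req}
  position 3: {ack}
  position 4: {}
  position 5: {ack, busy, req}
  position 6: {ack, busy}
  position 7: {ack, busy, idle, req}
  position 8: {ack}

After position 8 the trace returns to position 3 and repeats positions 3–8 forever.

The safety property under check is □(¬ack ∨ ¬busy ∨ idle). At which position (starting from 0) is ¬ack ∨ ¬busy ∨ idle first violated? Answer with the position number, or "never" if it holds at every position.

Check ¬ack ∨ ¬busy ∨ idle at each position in order: 0 ✓, 1 ✓, 2 ✓, 3 ✓, 4 ✓.
At position 5 the labels are {ack, busy, req}, so ¬ack ∨ ¬busy ∨ idle is false there. This is the first violation.

5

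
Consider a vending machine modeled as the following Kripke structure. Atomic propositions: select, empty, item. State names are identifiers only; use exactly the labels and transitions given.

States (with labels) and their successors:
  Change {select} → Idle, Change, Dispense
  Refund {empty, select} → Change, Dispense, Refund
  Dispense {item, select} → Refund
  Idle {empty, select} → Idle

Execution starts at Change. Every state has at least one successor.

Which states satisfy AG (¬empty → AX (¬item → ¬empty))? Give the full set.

{Idle}

States satisfying ¬empty → AX (¬item → ¬empty): {Refund, Idle}.
States satisfying AG (¬empty → AX (¬item → ¬empty)): {Idle}.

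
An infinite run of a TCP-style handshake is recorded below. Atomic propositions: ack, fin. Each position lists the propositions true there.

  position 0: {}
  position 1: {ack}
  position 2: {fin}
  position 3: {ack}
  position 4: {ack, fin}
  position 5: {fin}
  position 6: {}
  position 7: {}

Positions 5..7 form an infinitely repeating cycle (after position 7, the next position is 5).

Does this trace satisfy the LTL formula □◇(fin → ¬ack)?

Yes

◇(fin → ¬ack) holds at every position 0..7, and those are all positions ever visited, so □◇(fin → ¬ack) holds.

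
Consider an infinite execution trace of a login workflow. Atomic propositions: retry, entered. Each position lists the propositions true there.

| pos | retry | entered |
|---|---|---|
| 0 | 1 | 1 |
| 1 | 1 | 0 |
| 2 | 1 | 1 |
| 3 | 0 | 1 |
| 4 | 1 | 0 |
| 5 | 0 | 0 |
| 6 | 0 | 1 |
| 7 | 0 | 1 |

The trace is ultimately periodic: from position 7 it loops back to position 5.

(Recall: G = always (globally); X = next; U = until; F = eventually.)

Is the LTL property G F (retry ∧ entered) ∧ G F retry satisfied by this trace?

Violated

F (retry ∧ entered) must hold at every position from 0 onward. It fails at position 3, so G F (retry ∧ entered) is false.
F retry must hold at every position from 0 onward. It fails at position 5, so G F retry is false.
At position 0: G F (retry ∧ entered) is false; G F retry is false; so G F (retry ∧ entered) ∧ G F retry is false.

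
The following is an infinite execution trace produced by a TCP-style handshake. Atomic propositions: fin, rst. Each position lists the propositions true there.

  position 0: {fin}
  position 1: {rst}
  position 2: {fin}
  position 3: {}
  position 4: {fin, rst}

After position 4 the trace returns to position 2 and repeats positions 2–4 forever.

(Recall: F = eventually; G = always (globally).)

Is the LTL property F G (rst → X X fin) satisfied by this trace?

Violated

G (rst → X X fin) is false at every position 0..4, so it never becomes true and F G (rst → X X fin) fails.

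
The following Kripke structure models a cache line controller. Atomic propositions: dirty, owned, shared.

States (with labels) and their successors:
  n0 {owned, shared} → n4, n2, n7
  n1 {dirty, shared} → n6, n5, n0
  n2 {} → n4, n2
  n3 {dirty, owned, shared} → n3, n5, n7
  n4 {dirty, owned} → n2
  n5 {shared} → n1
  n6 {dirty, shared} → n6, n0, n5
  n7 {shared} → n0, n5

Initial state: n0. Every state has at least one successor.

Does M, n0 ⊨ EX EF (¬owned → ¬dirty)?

States satisfying EF (¬owned → ¬dirty): {n0, n1, n2, n3, n4, n5, n6, n7}.
States satisfying EX EF (¬owned → ¬dirty): {n0, n1, n2, n3, n4, n5, n6, n7}.
n0 ∈ Sat(EX EF (¬owned → ¬dirty)).

Satisfied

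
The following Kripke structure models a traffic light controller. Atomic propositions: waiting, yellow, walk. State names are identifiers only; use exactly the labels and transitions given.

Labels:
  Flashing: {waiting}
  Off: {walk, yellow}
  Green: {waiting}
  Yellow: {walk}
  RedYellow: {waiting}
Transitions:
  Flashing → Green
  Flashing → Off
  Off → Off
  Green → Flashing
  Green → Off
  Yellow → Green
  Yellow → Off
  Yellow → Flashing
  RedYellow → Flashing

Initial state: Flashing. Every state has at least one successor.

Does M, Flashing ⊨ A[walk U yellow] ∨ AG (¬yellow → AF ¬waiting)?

Does not hold

States satisfying walk: {Off, Yellow}.
States satisfying yellow: {Off}.
States satisfying A[walk U yellow]: {Off}.
States satisfying ¬yellow → AF ¬waiting: {Off, Yellow}.
States satisfying AG (¬yellow → AF ¬waiting): {Off}.
States satisfying A[walk U yellow] ∨ AG (¬yellow → AF ¬waiting): {Off}.
Flashing ∉ Sat(A[walk U yellow] ∨ AG (¬yellow → AF ¬waiting)).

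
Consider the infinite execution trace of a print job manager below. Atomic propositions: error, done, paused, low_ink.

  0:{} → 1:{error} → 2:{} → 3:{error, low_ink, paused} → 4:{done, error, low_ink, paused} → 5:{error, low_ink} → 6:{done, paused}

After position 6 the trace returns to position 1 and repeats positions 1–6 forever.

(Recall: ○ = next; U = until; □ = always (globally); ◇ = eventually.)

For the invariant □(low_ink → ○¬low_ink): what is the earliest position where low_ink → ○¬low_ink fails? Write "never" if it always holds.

3

Check low_ink → ○¬low_ink at each position in order: 0 ✓, 1 ✓, 2 ✓.
At position 3 the labels are {error, low_ink, paused} and the next position 4 has {done, error, low_ink, paused}, so low_ink → ○¬low_ink is false there. This is the first violation.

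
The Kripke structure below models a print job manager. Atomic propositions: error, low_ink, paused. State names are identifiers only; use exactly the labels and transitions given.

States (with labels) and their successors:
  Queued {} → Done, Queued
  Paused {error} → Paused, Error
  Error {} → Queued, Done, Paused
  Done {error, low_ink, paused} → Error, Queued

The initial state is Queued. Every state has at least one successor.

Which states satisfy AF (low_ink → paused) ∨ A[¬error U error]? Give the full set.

{Queued, Paused, Error, Done}

States satisfying low_ink → paused: {Queued, Paused, Error, Done}.
States satisfying AF (low_ink → paused): {Queued, Paused, Error, Done}.
States satisfying ¬error: {Queued, Error}.
States satisfying error: {Paused, Done}.
States satisfying A[¬error U error]: {Paused, Done}.
States satisfying AF (low_ink → paused) ∨ A[¬error U error]: {Queued, Paused, Error, Done}.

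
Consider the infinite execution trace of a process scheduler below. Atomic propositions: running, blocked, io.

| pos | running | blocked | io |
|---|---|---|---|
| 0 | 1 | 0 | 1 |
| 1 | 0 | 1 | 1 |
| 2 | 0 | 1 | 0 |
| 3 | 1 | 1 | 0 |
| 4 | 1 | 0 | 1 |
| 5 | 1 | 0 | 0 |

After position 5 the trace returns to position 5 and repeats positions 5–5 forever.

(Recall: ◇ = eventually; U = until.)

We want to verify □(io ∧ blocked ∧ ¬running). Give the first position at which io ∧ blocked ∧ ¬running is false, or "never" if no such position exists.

At position 0 the labels are {io, running}, so io ∧ blocked ∧ ¬running is false there. This is the first violation.

0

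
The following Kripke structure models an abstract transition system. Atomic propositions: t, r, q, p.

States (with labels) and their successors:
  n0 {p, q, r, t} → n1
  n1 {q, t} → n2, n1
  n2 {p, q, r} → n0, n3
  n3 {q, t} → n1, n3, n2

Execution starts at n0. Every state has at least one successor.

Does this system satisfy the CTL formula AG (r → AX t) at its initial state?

Yes

States satisfying r → AX t: {n0, n1, n2, n3}.
States satisfying AG (r → AX t): {n0, n1, n2, n3}.
Every state reachable from n0 satisfies r → AX t.
n0 ∈ Sat(AG (r → AX t)).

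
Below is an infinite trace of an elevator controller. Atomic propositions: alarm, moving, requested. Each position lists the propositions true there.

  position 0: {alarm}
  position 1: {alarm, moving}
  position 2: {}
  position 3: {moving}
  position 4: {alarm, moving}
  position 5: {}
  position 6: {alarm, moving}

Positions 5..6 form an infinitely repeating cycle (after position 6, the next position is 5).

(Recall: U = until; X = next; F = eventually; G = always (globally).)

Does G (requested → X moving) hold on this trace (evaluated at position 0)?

requested → X moving holds at every position 0..6, and those are all positions ever visited, so G (requested → X moving) holds.

Yes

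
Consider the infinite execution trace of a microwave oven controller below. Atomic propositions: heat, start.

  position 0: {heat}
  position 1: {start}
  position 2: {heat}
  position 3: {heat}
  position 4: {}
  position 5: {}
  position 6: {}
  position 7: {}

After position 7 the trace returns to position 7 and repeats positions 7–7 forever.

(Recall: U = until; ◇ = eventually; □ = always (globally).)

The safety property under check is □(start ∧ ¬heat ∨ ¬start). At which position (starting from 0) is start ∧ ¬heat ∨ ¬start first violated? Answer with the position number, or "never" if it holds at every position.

never

start ∧ ¬heat ∨ ¬start holds at every position 0..7, and those are all the positions the trace ever visits, so the invariant □(start ∧ ¬heat ∨ ¬start) is never violated.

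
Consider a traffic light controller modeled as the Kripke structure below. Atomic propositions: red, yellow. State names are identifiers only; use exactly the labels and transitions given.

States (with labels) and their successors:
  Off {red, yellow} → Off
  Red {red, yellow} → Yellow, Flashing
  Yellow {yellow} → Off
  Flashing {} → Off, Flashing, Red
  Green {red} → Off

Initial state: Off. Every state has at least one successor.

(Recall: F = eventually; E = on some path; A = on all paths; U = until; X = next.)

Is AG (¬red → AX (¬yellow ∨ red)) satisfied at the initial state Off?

Yes

States satisfying ¬red → AX (¬yellow ∨ red): {Off, Red, Yellow, Flashing, Green}.
States satisfying AG (¬red → AX (¬yellow ∨ red)): {Off, Red, Yellow, Flashing, Green}.
Every state reachable from Off satisfies ¬red → AX (¬yellow ∨ red).
Off ∈ Sat(AG (¬red → AX (¬yellow ∨ red))).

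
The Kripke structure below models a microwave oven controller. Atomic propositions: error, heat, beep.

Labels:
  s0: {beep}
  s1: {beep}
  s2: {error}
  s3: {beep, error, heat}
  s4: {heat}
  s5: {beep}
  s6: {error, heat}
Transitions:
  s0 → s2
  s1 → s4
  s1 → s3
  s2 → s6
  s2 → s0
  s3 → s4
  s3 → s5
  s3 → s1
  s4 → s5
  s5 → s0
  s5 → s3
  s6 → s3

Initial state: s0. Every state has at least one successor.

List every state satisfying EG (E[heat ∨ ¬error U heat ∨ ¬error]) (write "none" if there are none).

States satisfying E[heat ∨ ¬error U heat ∨ ¬error]: {s0, s1, s3, s4, s5, s6}.
States satisfying EG (E[heat ∨ ¬error U heat ∨ ¬error]): {s1, s3, s4, s5, s6}.

{s1, s3, s4, s5, s6}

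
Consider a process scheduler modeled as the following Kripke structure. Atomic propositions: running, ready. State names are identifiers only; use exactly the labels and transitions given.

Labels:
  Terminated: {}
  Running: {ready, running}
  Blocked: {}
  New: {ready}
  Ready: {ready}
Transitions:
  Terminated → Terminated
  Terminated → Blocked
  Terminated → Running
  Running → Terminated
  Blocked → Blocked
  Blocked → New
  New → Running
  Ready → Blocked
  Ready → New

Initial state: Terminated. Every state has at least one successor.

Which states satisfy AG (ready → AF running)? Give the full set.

{Terminated, Running, Blocked, New}

States satisfying ready → AF running: {Terminated, Running, Blocked, New}.
States satisfying AG (ready → AF running): {Terminated, Running, Blocked, New}.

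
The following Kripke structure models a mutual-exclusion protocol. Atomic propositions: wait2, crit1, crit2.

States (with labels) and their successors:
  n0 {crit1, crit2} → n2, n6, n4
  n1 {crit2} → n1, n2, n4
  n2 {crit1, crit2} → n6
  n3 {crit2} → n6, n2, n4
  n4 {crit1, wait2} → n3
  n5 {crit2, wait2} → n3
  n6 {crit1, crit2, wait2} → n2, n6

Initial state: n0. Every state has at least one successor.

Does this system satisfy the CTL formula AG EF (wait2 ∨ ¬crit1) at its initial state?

Yes

States satisfying EF (wait2 ∨ ¬crit1): {n0, n1, n2, n3, n4, n5, n6}.
States satisfying AG EF (wait2 ∨ ¬crit1): {n0, n1, n2, n3, n4, n5, n6}.
Every state reachable from n0 satisfies EF (wait2 ∨ ¬crit1).
n0 ∈ Sat(AG EF (wait2 ∨ ¬crit1)).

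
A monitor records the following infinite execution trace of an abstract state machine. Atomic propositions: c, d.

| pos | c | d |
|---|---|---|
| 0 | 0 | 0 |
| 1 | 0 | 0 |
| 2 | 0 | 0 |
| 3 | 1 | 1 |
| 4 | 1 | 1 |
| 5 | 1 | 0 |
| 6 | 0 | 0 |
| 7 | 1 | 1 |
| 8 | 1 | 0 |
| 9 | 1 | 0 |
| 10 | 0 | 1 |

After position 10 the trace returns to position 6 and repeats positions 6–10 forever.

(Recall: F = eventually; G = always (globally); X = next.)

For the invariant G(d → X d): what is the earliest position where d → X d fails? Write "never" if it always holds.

Check d → X d at each position in order: 0 ✓, 1 ✓, 2 ✓, 3 ✓.
At position 4 the labels are {c, d} and the next position 5 has {c}, so d → X d is false there. This is the first violation.

4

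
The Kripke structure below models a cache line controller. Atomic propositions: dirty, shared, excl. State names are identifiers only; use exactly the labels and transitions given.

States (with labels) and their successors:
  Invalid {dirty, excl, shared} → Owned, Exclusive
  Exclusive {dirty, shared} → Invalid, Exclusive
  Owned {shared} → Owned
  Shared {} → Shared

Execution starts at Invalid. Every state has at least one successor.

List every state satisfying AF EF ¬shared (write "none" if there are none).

{Shared}

States satisfying EF ¬shared: {Shared}.
States satisfying AF EF ¬shared: {Shared}.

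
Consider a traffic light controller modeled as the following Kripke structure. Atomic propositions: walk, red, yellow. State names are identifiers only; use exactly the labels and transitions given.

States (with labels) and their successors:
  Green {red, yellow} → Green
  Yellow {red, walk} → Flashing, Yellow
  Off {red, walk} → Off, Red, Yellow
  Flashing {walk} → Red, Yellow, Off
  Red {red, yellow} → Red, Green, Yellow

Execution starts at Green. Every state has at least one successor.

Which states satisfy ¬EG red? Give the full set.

States satisfying red: {Green, Yellow, Off, Red}.
States satisfying EG red: {Green, Yellow, Off, Red}.
States satisfying ¬EG red: {Flashing}.

{Flashing}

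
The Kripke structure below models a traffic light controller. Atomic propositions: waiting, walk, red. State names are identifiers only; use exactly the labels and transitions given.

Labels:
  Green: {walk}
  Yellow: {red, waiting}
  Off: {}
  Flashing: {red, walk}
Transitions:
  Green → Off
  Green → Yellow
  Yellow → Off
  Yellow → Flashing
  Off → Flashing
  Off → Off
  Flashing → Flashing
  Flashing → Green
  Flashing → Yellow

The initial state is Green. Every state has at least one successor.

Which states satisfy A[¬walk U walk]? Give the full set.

{Green, Flashing}

States satisfying ¬walk: {Yellow, Off}.
States satisfying walk: {Green, Flashing}.
States satisfying A[¬walk U walk]: {Green, Flashing}.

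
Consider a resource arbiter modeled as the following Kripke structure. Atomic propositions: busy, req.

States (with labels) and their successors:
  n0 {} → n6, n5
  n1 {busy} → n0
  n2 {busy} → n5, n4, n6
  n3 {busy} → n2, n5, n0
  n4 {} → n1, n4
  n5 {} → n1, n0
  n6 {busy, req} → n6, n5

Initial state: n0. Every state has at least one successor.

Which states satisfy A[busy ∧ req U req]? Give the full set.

{n6}

States satisfying busy ∧ req: {n6}.
States satisfying req: {n6}.
States satisfying A[busy ∧ req U req]: {n6}.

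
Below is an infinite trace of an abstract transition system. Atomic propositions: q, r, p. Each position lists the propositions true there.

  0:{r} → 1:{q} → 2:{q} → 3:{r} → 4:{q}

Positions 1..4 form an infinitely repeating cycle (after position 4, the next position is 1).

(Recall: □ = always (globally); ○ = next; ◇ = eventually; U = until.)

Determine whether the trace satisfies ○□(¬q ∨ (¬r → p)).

The position after 0 is 1; □(¬q ∨ (¬r → p)) is false there.

Does not hold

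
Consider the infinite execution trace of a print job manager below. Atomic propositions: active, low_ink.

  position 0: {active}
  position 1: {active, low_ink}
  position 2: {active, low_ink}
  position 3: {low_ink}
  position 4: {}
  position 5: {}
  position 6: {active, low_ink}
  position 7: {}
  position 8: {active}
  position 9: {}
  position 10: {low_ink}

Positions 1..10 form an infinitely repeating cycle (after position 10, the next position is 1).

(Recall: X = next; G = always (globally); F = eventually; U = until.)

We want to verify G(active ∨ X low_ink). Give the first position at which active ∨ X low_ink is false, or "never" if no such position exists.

3

Check active ∨ X low_ink at each position in order: 0 ✓, 1 ✓, 2 ✓.
At position 3 the labels are {low_ink} and the next position 4 has {}, so active ∨ X low_ink is false there. This is the first violation.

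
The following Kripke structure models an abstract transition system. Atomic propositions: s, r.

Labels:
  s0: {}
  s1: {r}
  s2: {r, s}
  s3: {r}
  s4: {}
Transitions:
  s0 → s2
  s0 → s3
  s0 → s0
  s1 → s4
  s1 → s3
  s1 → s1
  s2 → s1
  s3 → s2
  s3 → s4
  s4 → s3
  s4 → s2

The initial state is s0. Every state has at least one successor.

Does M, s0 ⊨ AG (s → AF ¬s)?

Holds

States satisfying s → AF ¬s: {s0, s1, s2, s3, s4}.
States satisfying AG (s → AF ¬s): {s0, s1, s2, s3, s4}.
Every state reachable from s0 satisfies s → AF ¬s.
s0 ∈ Sat(AG (s → AF ¬s)).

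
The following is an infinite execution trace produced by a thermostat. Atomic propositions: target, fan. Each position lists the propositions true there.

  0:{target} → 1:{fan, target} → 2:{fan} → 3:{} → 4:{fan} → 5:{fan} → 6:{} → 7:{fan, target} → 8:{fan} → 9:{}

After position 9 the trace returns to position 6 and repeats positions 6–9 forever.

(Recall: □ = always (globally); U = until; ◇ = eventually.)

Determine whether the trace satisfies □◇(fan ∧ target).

◇(fan ∧ target) holds at every position 0..9, and those are all positions ever visited, so □◇(fan ∧ target) holds.

Yes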